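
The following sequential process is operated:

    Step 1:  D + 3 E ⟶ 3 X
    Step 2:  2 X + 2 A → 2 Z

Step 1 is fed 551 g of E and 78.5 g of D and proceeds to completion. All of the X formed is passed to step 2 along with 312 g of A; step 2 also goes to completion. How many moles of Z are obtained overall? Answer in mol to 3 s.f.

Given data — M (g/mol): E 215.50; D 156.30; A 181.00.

Step 1:
n(E) = 551.0 / 215.50 = 2.557 mol
n(D) = 78.50 / 156.30 = 0.5022 mol
n/ν → E: 0.8523, D: 0.5022; D is limiting.
n(X) produced = (3/1) × 0.5022 = 1.507 mol
Step 2:
n(X) available = 1.507 mol
n(A) = 312.0 / 181.00 = 1.724 mol
n/ν → X: 0.7535, A: 0.8620; X is limiting.
n(Z) = (2/2) × 1.507 = 1.507 mol

1.51 mol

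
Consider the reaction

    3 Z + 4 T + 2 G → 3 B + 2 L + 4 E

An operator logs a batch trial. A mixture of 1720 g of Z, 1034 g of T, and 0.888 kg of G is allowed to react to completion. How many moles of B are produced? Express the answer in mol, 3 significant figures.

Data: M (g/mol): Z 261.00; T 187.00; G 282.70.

n(Z) = 1720 / 261.00 = 6.590 mol
n(T) = 1034 / 187.00 = 5.529 mol
n(G) = 0.8880×1000 / 282.70 = 3.141 mol
n/ν for Z = 6.590/3 = 2.197
n/ν for T = 5.529/4 = 1.382
n/ν for G = 3.141/2 = 1.571
Smallest n/ν is T → limiting reagent.
n(B) = (3/4) × 5.529 = 4.147 mol

4.15 mol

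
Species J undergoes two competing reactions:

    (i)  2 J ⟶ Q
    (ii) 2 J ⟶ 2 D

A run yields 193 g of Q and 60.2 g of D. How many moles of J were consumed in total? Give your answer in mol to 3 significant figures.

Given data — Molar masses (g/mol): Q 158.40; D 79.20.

n(Q) = 193 / 158.40 = 1.218 mol
n(D) = 60.2 / 79.20 = 0.7601 mol
n(J) via (i) = (2/1)×1.218 = 2.436 mol
n(J) via (ii) = (2/2)×0.7601 = 0.7601 mol
total n(J) = 2.436 + 0.7601 = 3.196 mol

3.20 mol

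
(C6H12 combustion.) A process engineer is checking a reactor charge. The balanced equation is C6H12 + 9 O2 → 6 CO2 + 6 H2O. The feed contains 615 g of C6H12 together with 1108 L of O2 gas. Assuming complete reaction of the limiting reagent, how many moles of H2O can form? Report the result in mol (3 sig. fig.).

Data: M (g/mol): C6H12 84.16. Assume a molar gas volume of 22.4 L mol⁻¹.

n(C6H12) = 615.0 / 84.16 = 7.308 mol
n(O2) = 1108 / 22.4 = 49.46 mol
n/ν for C6H12 = 7.308/1 = 7.308
n/ν for O2 = 49.46/9 = 5.496
Smallest n/ν is O2 → limiting reagent.
n(H2O) = (6/9) × 49.46 = 32.97 mol

33.0 mol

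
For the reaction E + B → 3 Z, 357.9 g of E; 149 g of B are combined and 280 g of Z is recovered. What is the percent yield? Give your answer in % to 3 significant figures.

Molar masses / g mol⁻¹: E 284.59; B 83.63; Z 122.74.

60.5 %

n(E) = 357.9 / 284.59 = 1.258 mol
n(B) = 149.0 / 83.63 = 1.782 mol
n/ν → E: 1.258, B: 1.782; E is limiting.
theoretical n(Z) = (3/1) × 1.258 = 3.774 mol → 463.2 g
% yield = 280 / 463.2 × 100 = 60.45 %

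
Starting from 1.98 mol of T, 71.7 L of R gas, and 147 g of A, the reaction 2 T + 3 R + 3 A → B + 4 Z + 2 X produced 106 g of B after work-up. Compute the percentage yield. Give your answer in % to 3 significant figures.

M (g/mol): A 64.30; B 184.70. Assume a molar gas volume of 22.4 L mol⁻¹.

n(T) = 1.980 mol
n(R) = 71.70 / 22.4 = 3.201 mol
n(A) = 147.0 / 64.30 = 2.286 mol
n/ν → T: 0.9900, R: 1.067, A: 0.7620; A is limiting.
theoretical n(B) = (1/3) × 2.286 = 0.7620 mol → 140.7 g
% yield = 106 / 140.7 × 100 = 75.34 %

75.3 %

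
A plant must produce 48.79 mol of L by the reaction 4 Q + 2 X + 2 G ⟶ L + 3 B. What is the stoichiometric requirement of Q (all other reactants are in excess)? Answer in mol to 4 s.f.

195.2 mol

n(L) = 48.79 mol
n(Q) = (4/1) × 48.79 = 195.2 mol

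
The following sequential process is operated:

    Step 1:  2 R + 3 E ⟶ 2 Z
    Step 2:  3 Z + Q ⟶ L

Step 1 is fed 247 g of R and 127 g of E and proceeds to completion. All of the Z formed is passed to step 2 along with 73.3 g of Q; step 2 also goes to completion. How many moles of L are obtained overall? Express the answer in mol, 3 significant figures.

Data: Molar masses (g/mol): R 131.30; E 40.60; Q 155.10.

Step 1:
n(R) = 247.0 / 131.30 = 1.881 mol
n(E) = 127.0 / 40.60 = 3.128 mol
n/ν for R = 1.881/2 = 0.9405
n/ν for E = 3.128/3 = 1.043
Smallest n/ν is R → limiting reagent.
n(Z) produced = (2/2) × 1.881 = 1.881 mol
Step 2:
n(Z) available = 1.881 mol
n(Q) = 73.30 / 155.10 = 0.4726 mol
n/ν for Z = 1.881/3 = 0.6270
n/ν for Q = 0.4726/1 = 0.4726
Smallest n/ν is Q → limiting reagent.
n(L) = (1/1) × 0.4726 = 0.4726 mol

0.473 mol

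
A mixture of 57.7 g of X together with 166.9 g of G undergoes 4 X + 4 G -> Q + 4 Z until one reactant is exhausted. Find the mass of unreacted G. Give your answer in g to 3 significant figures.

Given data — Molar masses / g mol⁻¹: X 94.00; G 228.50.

n(X) = 57.70 / 94.00 = 0.6138 mol
n(G) = 166.9 / 228.50 = 0.7304 mol
n/ν → X: 0.1535, G: 0.1826; X is limiting.
G consumed = (4/4) × 0.6138 = 0.6138 mol
G remaining = 0.7304 − 0.6138 = 0.1166 mol
mass = 0.1166 × 228.50 = 26.64 g

26.6 g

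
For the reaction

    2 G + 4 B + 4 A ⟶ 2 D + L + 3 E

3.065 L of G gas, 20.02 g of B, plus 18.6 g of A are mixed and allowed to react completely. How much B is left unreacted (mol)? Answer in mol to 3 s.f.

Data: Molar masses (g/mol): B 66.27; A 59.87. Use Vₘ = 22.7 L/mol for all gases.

n(G) = 3.065 / 22.7 = 0.1350 mol
n(B) = 20.02 / 66.27 = 0.3021 mol
n(A) = 18.60 / 59.87 = 0.3107 mol
n/ν for G = 0.1350/2 = 0.06750
n/ν for B = 0.3021/4 = 0.07553
n/ν for A = 0.3107/4 = 0.07768
Smallest n/ν is G → limiting reagent.
B consumed = (4/2) × 0.1350 = 0.2700 mol
B remaining = 0.3021 − 0.2700 = 0.03210 mol

0.0321 mol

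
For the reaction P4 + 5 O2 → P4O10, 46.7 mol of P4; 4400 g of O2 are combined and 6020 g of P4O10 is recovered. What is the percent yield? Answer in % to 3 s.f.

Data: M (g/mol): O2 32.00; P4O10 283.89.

n(P4) = 46.70 mol
n(O2) = 4400 / 32.00 = 137.5 mol
n/ν → P4: 46.70, O2: 27.50; O2 is limiting.
theoretical n(P4O10) = (1/5) × 137.5 = 27.50 mol → 7807 g
% yield = 6020 / 7807 × 100 = 77.11 %

77.1 %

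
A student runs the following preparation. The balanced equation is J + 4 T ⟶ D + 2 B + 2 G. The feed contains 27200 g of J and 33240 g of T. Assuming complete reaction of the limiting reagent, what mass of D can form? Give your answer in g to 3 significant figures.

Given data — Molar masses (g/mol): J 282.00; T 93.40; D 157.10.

14000 g

n(J) = 27200 / 282.00 = 96.45 mol
n(T) = 33240 / 93.40 = 355.9 mol
n/ν → J: 96.45, T: 88.98; T is limiting.
n(D) = (1/4) × 355.9 = 88.98 mol
mass = 88.98 × 157.10 = 13980 g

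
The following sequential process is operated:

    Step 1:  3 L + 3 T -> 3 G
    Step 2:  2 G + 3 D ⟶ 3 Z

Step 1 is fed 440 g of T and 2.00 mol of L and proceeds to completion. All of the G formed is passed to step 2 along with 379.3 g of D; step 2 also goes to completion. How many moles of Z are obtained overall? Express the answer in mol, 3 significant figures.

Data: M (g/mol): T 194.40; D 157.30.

2.41 mol

Step 1:
n(T) = 440.0 / 194.40 = 2.263 mol
n(L) = 2.000 mol
n/ν → T: 0.7543, L: 0.6667; L is limiting.
n(G) produced = (3/3) × 2.000 = 2.000 mol
Step 2:
n(G) available = 2.000 mol
n(D) = 379.3 / 157.30 = 2.411 mol
n/ν → G: 1.000, D: 0.8037; D is limiting.
n(Z) = (3/3) × 2.411 = 2.411 mol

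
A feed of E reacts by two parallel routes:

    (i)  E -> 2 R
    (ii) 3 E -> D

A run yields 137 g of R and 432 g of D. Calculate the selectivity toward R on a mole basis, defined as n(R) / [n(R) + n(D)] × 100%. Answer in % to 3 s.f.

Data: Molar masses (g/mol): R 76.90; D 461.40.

n(R) = 137 / 76.90 = 1.782 mol
n(D) = 432 / 461.40 = 0.9363 mol
selectivity = 1.782/(1.782+0.9363) × 100 = 65.56 %

65.6 %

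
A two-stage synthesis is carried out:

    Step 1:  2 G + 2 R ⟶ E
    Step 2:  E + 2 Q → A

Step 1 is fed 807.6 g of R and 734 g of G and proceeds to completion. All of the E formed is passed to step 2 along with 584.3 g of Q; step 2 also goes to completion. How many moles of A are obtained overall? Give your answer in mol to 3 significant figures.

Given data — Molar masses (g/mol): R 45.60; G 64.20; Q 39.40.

5.72 mol

Step 1:
n(R) = 807.6 / 45.60 = 17.71 mol
n(G) = 734.0 / 64.20 = 11.43 mol
n/ν → R: 8.855, G: 5.715; G is limiting.
n(E) produced = (1/2) × 11.43 = 5.715 mol
Step 2:
n(E) available = 5.715 mol
n(Q) = 584.3 / 39.40 = 14.83 mol
n/ν → E: 5.715, Q: 7.415; E is limiting.
n(A) = (1/1) × 5.715 = 5.715 mol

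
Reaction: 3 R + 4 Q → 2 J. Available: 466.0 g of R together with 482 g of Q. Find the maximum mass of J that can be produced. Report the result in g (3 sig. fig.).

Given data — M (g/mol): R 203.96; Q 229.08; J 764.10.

804 g

n(R) = 466.0 / 203.96 = 2.285 mol
n(Q) = 482.0 / 229.08 = 2.104 mol
n/ν for R = 2.285/3 = 0.7617
n/ν for Q = 2.104/4 = 0.5260
Smallest n/ν is Q → limiting reagent.
n(J) = (2/4) × 2.104 = 1.052 mol
mass = 1.052 × 764.10 = 803.8 g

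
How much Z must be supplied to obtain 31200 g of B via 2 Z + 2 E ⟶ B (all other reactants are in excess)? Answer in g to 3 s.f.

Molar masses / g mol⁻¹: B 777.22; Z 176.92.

14200 g

n(B) = 31200 / 777.22 = 40.14 mol
n(Z) = (2/1) × 40.14 = 80.28 mol
mass = 80.28 × 176.92 = 14200 g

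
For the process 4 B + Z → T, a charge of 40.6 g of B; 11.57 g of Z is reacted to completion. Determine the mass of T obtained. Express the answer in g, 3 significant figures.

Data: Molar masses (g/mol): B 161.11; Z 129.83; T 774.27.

n(B) = 40.60 / 161.11 = 0.2520 mol
n(Z) = 11.57 / 129.83 = 0.08912 mol
n/ν for B = 0.2520/4 = 0.06300
n/ν for Z = 0.08912/1 = 0.08912
Smallest n/ν is B → limiting reagent.
n(T) = (1/4) × 0.2520 = 0.06300 mol
mass = 0.06300 × 774.27 = 48.78 g

48.8 g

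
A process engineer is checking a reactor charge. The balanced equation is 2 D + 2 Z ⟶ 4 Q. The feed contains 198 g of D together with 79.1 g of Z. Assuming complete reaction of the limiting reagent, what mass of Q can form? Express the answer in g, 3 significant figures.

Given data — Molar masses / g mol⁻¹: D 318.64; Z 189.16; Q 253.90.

n(D) = 198.0 / 318.64 = 0.6214 mol
n(Z) = 79.10 / 189.16 = 0.4182 mol
n/ν for D = 0.6214/2 = 0.3107
n/ν for Z = 0.4182/2 = 0.2091
Smallest n/ν is Z → limiting reagent.
n(Q) = (4/2) × 0.4182 = 0.8364 mol
mass = 0.8364 × 253.90 = 212.4 g

212 g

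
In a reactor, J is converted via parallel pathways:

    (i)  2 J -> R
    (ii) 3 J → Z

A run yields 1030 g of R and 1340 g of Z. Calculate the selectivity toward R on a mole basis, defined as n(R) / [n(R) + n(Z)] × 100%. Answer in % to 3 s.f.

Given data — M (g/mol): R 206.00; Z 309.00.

n(R) = 1030 / 206.00 = 5.000 mol
n(Z) = 1340 / 309.00 = 4.337 mol
selectivity = 5.000/(5.000+4.337) × 100 = 53.55 %

53.6 %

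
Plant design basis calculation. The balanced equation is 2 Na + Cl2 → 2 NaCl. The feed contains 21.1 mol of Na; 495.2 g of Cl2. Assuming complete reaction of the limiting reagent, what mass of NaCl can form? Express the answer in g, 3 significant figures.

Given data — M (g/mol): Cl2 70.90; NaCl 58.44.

n(Na) = 21.10 mol
n(Cl2) = 495.2 / 70.90 = 6.984 mol
n/ν → Na: 10.55, Cl2: 6.984; Cl2 is limiting.
n(NaCl) = (2/1) × 6.984 = 13.97 mol
mass = 13.97 × 58.44 = 816.4 g

816 g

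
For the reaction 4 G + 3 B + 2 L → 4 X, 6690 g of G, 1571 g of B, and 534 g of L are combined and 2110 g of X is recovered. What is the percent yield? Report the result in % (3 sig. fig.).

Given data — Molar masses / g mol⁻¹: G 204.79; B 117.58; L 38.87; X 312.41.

37.9 %

n(G) = 6690 / 204.79 = 32.67 mol
n(B) = 1571 / 117.58 = 13.36 mol
n(L) = 534.0 / 38.87 = 13.74 mol
n/ν → G: 8.168, B: 4.453, L: 6.870; B is limiting.
theoretical n(X) = (4/3) × 13.36 = 17.81 mol → 5564 g
% yield = 2110 / 5564 × 100 = 37.92 %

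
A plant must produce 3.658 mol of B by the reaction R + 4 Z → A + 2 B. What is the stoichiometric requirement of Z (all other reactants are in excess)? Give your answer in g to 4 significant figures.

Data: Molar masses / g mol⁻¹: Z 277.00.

n(B) = 3.658 mol
n(Z) = (4/2) × 3.658 = 7.316 mol
mass = 7.316 × 277.00 = 2027 g

2027 g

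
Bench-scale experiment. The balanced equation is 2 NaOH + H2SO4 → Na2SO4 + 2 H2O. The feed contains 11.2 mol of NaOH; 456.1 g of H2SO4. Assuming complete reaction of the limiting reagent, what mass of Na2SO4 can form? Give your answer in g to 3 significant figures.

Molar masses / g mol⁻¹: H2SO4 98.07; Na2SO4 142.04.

661 g

n(NaOH) = 11.20 mol
n(H2SO4) = 456.1 / 98.07 = 4.651 mol
n/ν for NaOH = 11.20/2 = 5.600
n/ν for H2SO4 = 4.651/1 = 4.651
Smallest n/ν is H2SO4 → limiting reagent.
n(Na2SO4) = (1/1) × 4.651 = 4.651 mol
mass = 4.651 × 142.04 = 660.6 g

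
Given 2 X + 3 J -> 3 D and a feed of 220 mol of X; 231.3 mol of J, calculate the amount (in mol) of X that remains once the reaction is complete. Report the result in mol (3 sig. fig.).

65.8 mol

n(X) = 220.0 mol
n(J) = 231.3 mol
n/ν for X = 220.0/2 = 110.0
n/ν for J = 231.3/3 = 77.10
Smallest n/ν is J → limiting reagent.
X consumed = (2/3) × 231.3 = 154.2 mol
X remaining = 220.0 − 154.2 = 65.80 mol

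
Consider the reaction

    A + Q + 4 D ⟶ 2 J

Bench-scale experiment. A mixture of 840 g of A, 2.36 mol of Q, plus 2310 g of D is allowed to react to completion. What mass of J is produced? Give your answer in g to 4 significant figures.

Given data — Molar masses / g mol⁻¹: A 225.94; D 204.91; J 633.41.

2990 g

n(A) = 840.0 / 225.94 = 3.718 mol
n(Q) = 2.360 mol
n(D) = 2310 / 204.91 = 11.27 mol
n/ν for A = 3.718/1 = 3.718
n/ν for Q = 2.360/1 = 2.360
n/ν for D = 11.27/4 = 2.818
Smallest n/ν is Q → limiting reagent.
n(J) = (2/1) × 2.360 = 4.720 mol
mass = 4.720 × 633.41 = 2990 g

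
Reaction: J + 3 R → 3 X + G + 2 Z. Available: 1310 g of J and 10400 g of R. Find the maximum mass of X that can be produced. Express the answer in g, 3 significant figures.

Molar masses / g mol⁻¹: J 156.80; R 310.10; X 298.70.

7490 g

n(J) = 1310 / 156.80 = 8.355 mol
n(R) = 10400 / 310.10 = 33.54 mol
n/ν → J: 8.355, R: 11.18; J is limiting.
n(X) = (3/1) × 8.355 = 25.07 mol
mass = 25.07 × 298.70 = 7488 g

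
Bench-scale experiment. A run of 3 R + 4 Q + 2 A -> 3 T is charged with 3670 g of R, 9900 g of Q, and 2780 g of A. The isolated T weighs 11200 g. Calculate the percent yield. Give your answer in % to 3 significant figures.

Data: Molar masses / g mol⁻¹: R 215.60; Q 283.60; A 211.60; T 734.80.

89.5 %

n(R) = 3670 / 215.60 = 17.02 mol
n(Q) = 9900 / 283.60 = 34.91 mol
n(A) = 2780 / 211.60 = 13.14 mol
n/ν → R: 5.673, Q: 8.728, A: 6.570; R is limiting.
theoretical n(T) = (3/3) × 17.02 = 17.02 mol → 12510 g
% yield = 11200 / 12510 × 100 = 89.53 %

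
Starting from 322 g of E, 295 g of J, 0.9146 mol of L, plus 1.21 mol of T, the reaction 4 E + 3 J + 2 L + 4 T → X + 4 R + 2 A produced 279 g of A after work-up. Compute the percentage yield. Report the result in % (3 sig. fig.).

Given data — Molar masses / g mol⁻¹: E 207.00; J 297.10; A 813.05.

56.7 %

n(E) = 322.0 / 207.00 = 1.556 mol
n(J) = 295.0 / 297.10 = 0.9929 mol
n(L) = 0.9146 mol
n(T) = 1.210 mol
n/ν for E = 1.556/4 = 0.3890
n/ν for J = 0.9929/3 = 0.3310
n/ν for L = 0.9146/2 = 0.4573
n/ν for T = 1.210/4 = 0.3025
Smallest n/ν is T → limiting reagent.
theoretical n(A) = (2/4) × 1.210 = 0.6050 mol → 491.9 g
% yield = 279 / 491.9 × 100 = 56.72 %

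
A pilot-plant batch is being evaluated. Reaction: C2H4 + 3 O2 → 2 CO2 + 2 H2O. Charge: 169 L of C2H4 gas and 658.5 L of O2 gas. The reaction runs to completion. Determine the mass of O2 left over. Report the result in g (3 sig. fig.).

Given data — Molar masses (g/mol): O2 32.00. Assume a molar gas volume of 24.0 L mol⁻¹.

n(C2H4) = 169.0 / 24.0 = 7.042 mol
n(O2) = 658.5 / 24.0 = 27.44 mol
n/ν for C2H4 = 7.042/1 = 7.042
n/ν for O2 = 27.44/3 = 9.147
Smallest n/ν is C2H4 → limiting reagent.
O2 consumed = (3/1) × 7.042 = 21.13 mol
O2 remaining = 27.44 − 21.13 = 6.310 mol
mass = 6.310 × 32.00 = 201.9 g

202 g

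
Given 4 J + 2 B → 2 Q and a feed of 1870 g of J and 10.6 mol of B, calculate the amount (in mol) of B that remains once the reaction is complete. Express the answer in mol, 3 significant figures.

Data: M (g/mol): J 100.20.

n(J) = 1870 / 100.20 = 18.66 mol
n(B) = 10.60 mol
n/ν for J = 18.66/4 = 4.665
n/ν for B = 10.60/2 = 5.300
Smallest n/ν is J → limiting reagent.
B consumed = (2/4) × 18.66 = 9.330 mol
B remaining = 10.60 − 9.330 = 1.270 mol

1.27 mol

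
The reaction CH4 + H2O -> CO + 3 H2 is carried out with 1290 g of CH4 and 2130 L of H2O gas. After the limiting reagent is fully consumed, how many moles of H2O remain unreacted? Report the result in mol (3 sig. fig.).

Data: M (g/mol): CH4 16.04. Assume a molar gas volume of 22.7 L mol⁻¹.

n(CH4) = 1290 / 16.04 = 80.42 mol
n(H2O) = 2130 / 22.7 = 93.83 mol
n/ν for CH4 = 80.42/1 = 80.42
n/ν for H2O = 93.83/1 = 93.83
Smallest n/ν is CH4 → limiting reagent.
H2O consumed = (1/1) × 80.42 = 80.42 mol
H2O remaining = 93.83 − 80.42 = 13.41 mol

13.4 mol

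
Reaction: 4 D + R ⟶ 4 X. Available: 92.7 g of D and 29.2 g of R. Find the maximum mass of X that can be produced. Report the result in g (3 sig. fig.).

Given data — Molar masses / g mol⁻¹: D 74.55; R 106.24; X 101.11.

n(D) = 92.70 / 74.55 = 1.243 mol
n(R) = 29.20 / 106.24 = 0.2748 mol
n/ν for D = 1.243/4 = 0.3108
n/ν for R = 0.2748/1 = 0.2748
Smallest n/ν is R → limiting reagent.
n(X) = (4/1) × 0.2748 = 1.099 mol
mass = 1.099 × 101.11 = 111.1 g

111 g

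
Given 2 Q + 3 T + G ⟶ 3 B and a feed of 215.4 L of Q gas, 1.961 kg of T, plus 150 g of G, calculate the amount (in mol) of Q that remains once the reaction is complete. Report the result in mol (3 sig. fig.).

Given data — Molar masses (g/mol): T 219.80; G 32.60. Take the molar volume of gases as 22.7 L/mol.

3.54 mol

n(Q) = 215.4 / 22.7 = 9.489 mol
n(T) = 1.961×1000 / 219.80 = 8.922 mol
n(G) = 150.0 / 32.60 = 4.601 mol
n/ν for Q = 9.489/2 = 4.745
n/ν for T = 8.922/3 = 2.974
n/ν for G = 4.601/1 = 4.601
Smallest n/ν is T → limiting reagent.
Q consumed = (2/3) × 8.922 = 5.948 mol
Q remaining = 9.489 − 5.948 = 3.541 mol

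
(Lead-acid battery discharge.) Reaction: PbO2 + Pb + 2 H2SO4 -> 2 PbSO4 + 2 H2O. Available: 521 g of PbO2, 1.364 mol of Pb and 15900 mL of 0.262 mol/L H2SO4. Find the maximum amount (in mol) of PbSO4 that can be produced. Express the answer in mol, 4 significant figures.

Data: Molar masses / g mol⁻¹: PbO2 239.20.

n(PbO2) = 521.0 / 239.20 = 2.178 mol
n(Pb) = 1.364 mol
n(H2SO4) = 0.262 × 15900/1000 = 4.166 mol
n/ν → PbO2: 2.178, Pb: 1.364, H2SO4: 2.083; Pb is limiting.
n(PbSO4) = (2/1) × 1.364 = 2.728 mol

2.728 mol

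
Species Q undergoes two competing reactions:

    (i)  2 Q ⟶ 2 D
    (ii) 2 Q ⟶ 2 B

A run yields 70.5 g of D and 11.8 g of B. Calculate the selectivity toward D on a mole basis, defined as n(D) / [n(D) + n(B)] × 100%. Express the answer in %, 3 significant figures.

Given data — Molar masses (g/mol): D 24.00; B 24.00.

85.7 %

n(D) = 70.5 / 24.00 = 2.938 mol
n(B) = 11.8 / 24.00 = 0.4917 mol
selectivity = 2.938/(2.938+0.4917) × 100 = 85.66 %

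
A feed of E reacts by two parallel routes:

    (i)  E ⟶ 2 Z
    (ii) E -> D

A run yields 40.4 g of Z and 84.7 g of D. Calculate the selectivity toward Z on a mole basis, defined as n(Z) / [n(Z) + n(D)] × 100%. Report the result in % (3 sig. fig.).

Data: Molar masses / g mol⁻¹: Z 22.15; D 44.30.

n(Z) = 40.4 / 22.15 = 1.824 mol
n(D) = 84.7 / 44.30 = 1.912 mol
selectivity = 1.824/(1.824+1.912) × 100 = 48.82 %

48.8 %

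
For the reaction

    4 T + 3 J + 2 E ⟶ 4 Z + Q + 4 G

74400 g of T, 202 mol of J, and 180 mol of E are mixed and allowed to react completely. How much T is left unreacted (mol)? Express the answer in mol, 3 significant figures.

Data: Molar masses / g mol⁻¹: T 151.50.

222 mol

n(T) = 74400 / 151.50 = 491.1 mol
n(J) = 202.0 mol
n(E) = 180.0 mol
n/ν → T: 122.8, J: 67.33, E: 90.00; J is limiting.
T consumed = (4/3) × 202.0 = 269.3 mol
T remaining = 491.1 − 269.3 = 221.8 mol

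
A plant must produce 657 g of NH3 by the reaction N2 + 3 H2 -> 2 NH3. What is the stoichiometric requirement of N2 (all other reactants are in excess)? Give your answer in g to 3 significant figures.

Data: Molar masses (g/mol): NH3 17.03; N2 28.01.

n(NH3) = 657 / 17.03 = 38.58 mol
n(N2) = (1/2) × 38.58 = 19.29 mol
mass = 19.29 × 28.01 = 540.3 g

540 g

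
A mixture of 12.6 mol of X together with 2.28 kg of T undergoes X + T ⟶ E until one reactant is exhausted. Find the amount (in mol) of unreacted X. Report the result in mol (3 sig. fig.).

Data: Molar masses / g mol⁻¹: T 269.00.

n(X) = 12.60 mol
n(T) = 2.280×1000 / 269.00 = 8.476 mol
n/ν → X: 12.60, T: 8.476; T is limiting.
X consumed = (1/1) × 8.476 = 8.476 mol
X remaining = 12.60 − 8.476 = 4.124 mol

4.12 mol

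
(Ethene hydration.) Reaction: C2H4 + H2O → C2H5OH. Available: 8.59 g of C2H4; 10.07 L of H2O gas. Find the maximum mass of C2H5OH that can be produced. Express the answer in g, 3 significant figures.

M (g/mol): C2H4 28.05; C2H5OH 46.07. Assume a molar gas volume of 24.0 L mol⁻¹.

14.1 g

n(C2H4) = 8.590 / 28.05 = 0.3062 mol
n(H2O) = 10.07 / 24.0 = 0.4196 mol
n/ν → C2H4: 0.3062, H2O: 0.4196; C2H4 is limiting.
n(C2H5OH) = (1/1) × 0.3062 = 0.3062 mol
mass = 0.3062 × 46.07 = 14.11 g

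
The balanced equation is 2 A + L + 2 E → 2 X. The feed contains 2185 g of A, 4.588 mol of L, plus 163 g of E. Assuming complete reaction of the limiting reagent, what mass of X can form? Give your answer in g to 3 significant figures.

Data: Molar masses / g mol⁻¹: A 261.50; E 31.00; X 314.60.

n(A) = 2185 / 261.50 = 8.356 mol
n(L) = 4.588 mol
n(E) = 163.0 / 31.00 = 5.258 mol
n/ν for A = 8.356/2 = 4.178
n/ν for L = 4.588/1 = 4.588
n/ν for E = 5.258/2 = 2.629
Smallest n/ν is E → limiting reagent.
n(X) = (2/2) × 5.258 = 5.258 mol
mass = 5.258 × 314.60 = 1654 g

1650 g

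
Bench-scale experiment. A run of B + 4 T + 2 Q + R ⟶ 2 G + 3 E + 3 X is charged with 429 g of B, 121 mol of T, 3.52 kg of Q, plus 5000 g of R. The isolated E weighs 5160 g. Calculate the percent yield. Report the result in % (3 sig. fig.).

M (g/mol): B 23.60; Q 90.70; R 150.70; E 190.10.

n(B) = 429.0 / 23.60 = 18.18 mol
n(T) = 121.0 mol
n(Q) = 3.520×1000 / 90.70 = 38.81 mol
n(R) = 5000 / 150.70 = 33.18 mol
n/ν for B = 18.18/1 = 18.18
n/ν for T = 121.0/4 = 30.25
n/ν for Q = 38.81/2 = 19.41
n/ν for R = 33.18/1 = 33.18
Smallest n/ν is B → limiting reagent.
theoretical n(E) = (3/1) × 18.18 = 54.54 mol → 10370 g
% yield = 5160 / 10370 × 100 = 49.76 %

49.8 %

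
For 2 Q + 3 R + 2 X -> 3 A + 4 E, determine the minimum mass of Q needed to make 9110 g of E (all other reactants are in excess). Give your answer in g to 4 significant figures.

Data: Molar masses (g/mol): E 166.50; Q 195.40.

n(E) = 9110 / 166.50 = 54.71 mol
n(Q) = (2/4) × 54.71 = 27.36 mol
mass = 27.36 × 195.40 = 5346 g

5346 g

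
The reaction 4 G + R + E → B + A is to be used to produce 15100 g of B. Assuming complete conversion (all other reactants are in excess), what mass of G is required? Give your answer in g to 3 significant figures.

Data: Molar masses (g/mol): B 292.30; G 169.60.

n(B) = 15100 / 292.30 = 51.66 mol
n(G) = (4/1) × 51.66 = 206.6 mol
mass = 206.6 × 169.60 = 35040 g

35000 g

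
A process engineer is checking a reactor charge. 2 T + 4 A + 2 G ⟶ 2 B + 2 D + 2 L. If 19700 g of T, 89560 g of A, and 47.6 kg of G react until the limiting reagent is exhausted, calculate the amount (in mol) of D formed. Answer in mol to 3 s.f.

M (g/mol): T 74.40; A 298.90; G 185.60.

n(T) = 19700 / 74.40 = 264.8 mol
n(A) = 89560 / 298.90 = 299.6 mol
n(G) = 47.60×1000 / 185.60 = 256.5 mol
n/ν for T = 264.8/2 = 132.4
n/ν for A = 299.6/4 = 74.90
n/ν for G = 256.5/2 = 128.3
Smallest n/ν is A → limiting reagent.
n(D) = (2/4) × 299.6 = 149.8 mol

150 mol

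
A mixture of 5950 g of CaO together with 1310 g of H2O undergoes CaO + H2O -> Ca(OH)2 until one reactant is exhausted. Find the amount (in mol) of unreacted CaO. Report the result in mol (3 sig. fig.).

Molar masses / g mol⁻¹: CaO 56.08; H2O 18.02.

n(CaO) = 5950 / 56.08 = 106.1 mol
n(H2O) = 1310 / 18.02 = 72.70 mol
n/ν → CaO: 106.1, H2O: 72.70; H2O is limiting.
CaO consumed = (1/1) × 72.70 = 72.70 mol
CaO remaining = 106.1 − 72.70 = 33.40 mol

33.4 mol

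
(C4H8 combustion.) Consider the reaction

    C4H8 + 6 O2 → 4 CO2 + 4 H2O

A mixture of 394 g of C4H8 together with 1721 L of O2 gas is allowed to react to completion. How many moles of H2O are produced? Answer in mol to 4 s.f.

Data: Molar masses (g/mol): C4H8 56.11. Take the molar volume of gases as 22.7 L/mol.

n(C4H8) = 394.0 / 56.11 = 7.022 mol
n(O2) = 1721 / 22.7 = 75.81 mol
n/ν for C4H8 = 7.022/1 = 7.022
n/ν for O2 = 75.81/6 = 12.64
Smallest n/ν is C4H8 → limiting reagent.
n(H2O) = (4/1) × 7.022 = 28.09 mol

28.09 mol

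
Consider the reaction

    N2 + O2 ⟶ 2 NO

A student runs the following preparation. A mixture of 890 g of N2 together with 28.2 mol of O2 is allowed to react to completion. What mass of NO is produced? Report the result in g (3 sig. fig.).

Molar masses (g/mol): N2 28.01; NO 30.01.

1690 g

n(N2) = 890.0 / 28.01 = 31.77 mol
n(O2) = 28.20 mol
n/ν for N2 = 31.77/1 = 31.77
n/ν for O2 = 28.20/1 = 28.20
Smallest n/ν is O2 → limiting reagent.
n(NO) = (2/1) × 28.20 = 56.40 mol
mass = 56.40 × 30.01 = 1693 g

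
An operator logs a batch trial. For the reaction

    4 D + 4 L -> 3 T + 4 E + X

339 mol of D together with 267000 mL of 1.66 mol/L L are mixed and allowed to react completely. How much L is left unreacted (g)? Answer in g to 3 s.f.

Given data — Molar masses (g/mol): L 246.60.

25700 g

n(D) = 339.0 mol
n(L) = 1.66 × 267000/1000 = 443.2 mol
n/ν for D = 339.0/4 = 84.75
n/ν for L = 443.2/4 = 110.8
Smallest n/ν is D → limiting reagent.
L consumed = (4/4) × 339.0 = 339.0 mol
L remaining = 443.2 − 339.0 = 104.2 mol
mass = 104.2 × 246.60 = 25700 g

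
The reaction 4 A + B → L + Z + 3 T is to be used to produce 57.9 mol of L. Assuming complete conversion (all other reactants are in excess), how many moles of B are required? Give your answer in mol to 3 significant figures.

57.9 mol

n(L) = 57.90 mol
n(B) = (1/1) × 57.90 = 57.90 mol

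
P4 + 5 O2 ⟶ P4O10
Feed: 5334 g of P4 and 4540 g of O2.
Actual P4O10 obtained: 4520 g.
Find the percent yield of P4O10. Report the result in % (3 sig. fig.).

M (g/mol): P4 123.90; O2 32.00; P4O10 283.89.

n(P4) = 5334 / 123.90 = 43.05 mol
n(O2) = 4540 / 32.00 = 141.9 mol
n/ν for P4 = 43.05/1 = 43.05
n/ν for O2 = 141.9/5 = 28.38
Smallest n/ν is O2 → limiting reagent.
theoretical n(P4O10) = (1/5) × 141.9 = 28.38 mol → 8057 g
% yield = 4520 / 8057 × 100 = 56.10 %

56.1 %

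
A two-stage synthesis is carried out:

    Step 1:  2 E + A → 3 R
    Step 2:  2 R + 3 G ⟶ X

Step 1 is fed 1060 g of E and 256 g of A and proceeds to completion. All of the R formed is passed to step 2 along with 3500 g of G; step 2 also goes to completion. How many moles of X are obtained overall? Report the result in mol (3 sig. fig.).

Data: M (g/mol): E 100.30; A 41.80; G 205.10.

Step 1:
n(E) = 1060 / 100.30 = 10.57 mol
n(A) = 256.0 / 41.80 = 6.124 mol
n/ν for E = 10.57/2 = 5.285
n/ν for A = 6.124/1 = 6.124
Smallest n/ν is E → limiting reagent.
n(R) produced = (3/2) × 10.57 = 15.86 mol
Step 2:
n(R) available = 15.86 mol
n(G) = 3500 / 205.10 = 17.06 mol
n/ν for R = 15.86/2 = 7.930
n/ν for G = 17.06/3 = 5.687
Smallest n/ν is G → limiting reagent.
n(X) = (1/3) × 17.06 = 5.687 mol

5.69 mol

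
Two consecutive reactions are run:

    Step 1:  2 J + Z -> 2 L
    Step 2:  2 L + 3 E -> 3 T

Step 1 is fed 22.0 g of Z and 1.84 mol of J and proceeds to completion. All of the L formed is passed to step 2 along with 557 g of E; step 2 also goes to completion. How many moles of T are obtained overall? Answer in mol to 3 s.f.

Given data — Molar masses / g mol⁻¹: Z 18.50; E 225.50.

Step 1:
n(Z) = 22.00 / 18.50 = 1.189 mol
n(J) = 1.840 mol
n/ν for Z = 1.189/1 = 1.189
n/ν for J = 1.840/2 = 0.9200
Smallest n/ν is J → limiting reagent.
n(L) produced = (2/2) × 1.840 = 1.840 mol
Step 2:
n(L) available = 1.840 mol
n(E) = 557.0 / 225.50 = 2.470 mol
n/ν for L = 1.840/2 = 0.9200
n/ν for E = 2.470/3 = 0.8233
Smallest n/ν is E → limiting reagent.
n(T) = (3/3) × 2.470 = 2.470 mol

2.47 mol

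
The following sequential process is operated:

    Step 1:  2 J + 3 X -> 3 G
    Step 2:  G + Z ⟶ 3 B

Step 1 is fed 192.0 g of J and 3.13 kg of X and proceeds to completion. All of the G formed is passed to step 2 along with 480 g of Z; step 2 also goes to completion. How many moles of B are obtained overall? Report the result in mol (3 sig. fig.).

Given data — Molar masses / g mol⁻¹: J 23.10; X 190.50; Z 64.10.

Step 1:
n(J) = 192.0 / 23.10 = 8.312 mol
n(X) = 3.130×1000 / 190.50 = 16.43 mol
n/ν → J: 4.156, X: 5.477; J is limiting.
n(G) produced = (3/2) × 8.312 = 12.47 mol
Step 2:
n(G) available = 12.47 mol
n(Z) = 480.0 / 64.10 = 7.488 mol
n/ν → G: 12.47, Z: 7.488; Z is limiting.
n(B) = (3/1) × 7.488 = 22.46 mol

22.5 mol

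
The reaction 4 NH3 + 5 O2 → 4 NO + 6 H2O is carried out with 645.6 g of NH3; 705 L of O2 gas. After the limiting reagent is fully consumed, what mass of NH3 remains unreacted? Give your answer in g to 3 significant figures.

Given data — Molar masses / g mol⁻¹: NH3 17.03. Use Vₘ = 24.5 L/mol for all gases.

254 g

n(NH3) = 645.6 / 17.03 = 37.91 mol
n(O2) = 705.0 / 24.5 = 28.78 mol
n/ν for NH3 = 37.91/4 = 9.478
n/ν for O2 = 28.78/5 = 5.756
Smallest n/ν is O2 → limiting reagent.
NH3 consumed = (4/5) × 28.78 = 23.02 mol
NH3 remaining = 37.91 − 23.02 = 14.89 mol
mass = 14.89 × 17.03 = 253.6 g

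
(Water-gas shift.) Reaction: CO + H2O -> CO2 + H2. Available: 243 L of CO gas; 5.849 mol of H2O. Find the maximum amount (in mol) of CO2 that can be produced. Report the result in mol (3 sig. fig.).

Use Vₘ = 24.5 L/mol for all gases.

n(CO) = 243.0 / 24.5 = 9.918 mol
n(H2O) = 5.849 mol
n/ν for CO = 9.918/1 = 9.918
n/ν for H2O = 5.849/1 = 5.849
Smallest n/ν is H2O → limiting reagent.
n(CO2) = (1/1) × 5.849 = 5.849 mol

5.85 mol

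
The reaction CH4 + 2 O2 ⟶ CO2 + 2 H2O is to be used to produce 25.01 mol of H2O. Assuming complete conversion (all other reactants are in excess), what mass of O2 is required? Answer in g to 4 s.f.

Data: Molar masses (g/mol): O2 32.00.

800.3 g

n(H2O) = 25.01 mol
n(O2) = (2/2) × 25.01 = 25.01 mol
mass = 25.01 × 32.00 = 800.3 g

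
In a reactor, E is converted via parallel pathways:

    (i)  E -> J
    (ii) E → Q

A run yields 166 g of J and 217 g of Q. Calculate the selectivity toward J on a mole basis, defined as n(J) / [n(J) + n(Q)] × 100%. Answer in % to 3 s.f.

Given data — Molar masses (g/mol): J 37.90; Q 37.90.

43.3 %

n(J) = 166 / 37.90 = 4.380 mol
n(Q) = 217 / 37.90 = 5.726 mol
selectivity = 4.380/(4.380+5.726) × 100 = 43.34 %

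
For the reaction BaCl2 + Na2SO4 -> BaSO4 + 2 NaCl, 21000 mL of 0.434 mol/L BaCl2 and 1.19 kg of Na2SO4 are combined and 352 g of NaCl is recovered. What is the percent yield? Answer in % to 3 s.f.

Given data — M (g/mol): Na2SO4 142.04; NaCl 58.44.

35.9 %

n(BaCl2) = 0.434 × 21000/1000 = 9.114 mol
n(Na2SO4) = 1.190×1000 / 142.04 = 8.378 mol
n/ν for BaCl2 = 9.114/1 = 9.114
n/ν for Na2SO4 = 8.378/1 = 8.378
Smallest n/ν is Na2SO4 → limiting reagent.
theoretical n(NaCl) = (2/1) × 8.378 = 16.76 mol → 979.5 g
% yield = 352 / 979.5 × 100 = 35.94 %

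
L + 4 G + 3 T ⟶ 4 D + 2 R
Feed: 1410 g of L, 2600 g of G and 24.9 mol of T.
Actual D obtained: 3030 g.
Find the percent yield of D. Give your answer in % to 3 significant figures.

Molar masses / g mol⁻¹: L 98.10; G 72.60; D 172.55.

52.9 %

n(L) = 1410 / 98.10 = 14.37 mol
n(G) = 2600 / 72.60 = 35.81 mol
n(T) = 24.90 mol
n/ν for L = 14.37/1 = 14.37
n/ν for G = 35.81/4 = 8.953
n/ν for T = 24.90/3 = 8.300
Smallest n/ν is T → limiting reagent.
theoretical n(D) = (4/3) × 24.90 = 33.20 mol → 5729 g
% yield = 3030 / 5729 × 100 = 52.89 %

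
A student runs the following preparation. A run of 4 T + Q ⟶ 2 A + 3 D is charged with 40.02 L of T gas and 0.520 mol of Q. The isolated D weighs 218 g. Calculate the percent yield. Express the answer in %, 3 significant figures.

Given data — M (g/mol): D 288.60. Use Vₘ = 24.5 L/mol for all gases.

n(T) = 40.02 / 24.5 = 1.633 mol
n(Q) = 0.5200 mol
n/ν for T = 1.633/4 = 0.4083
n/ν for Q = 0.5200/1 = 0.5200
Smallest n/ν is T → limiting reagent.
theoretical n(D) = (3/4) × 1.633 = 1.225 mol → 353.5 g
% yield = 218 / 353.5 × 100 = 61.67 %

61.7 %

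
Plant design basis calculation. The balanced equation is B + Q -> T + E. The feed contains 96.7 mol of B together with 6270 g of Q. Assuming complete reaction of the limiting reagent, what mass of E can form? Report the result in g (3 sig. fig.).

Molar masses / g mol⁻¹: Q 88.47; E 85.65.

n(B) = 96.70 mol
n(Q) = 6270 / 88.47 = 70.87 mol
n/ν for B = 96.70/1 = 96.70
n/ν for Q = 70.87/1 = 70.87
Smallest n/ν is Q → limiting reagent.
n(E) = (1/1) × 70.87 = 70.87 mol
mass = 70.87 × 85.65 = 6070 g

6070 g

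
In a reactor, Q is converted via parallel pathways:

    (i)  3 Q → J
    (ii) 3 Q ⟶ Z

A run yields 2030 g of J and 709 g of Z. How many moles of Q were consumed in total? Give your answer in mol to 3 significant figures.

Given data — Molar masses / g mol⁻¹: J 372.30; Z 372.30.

n(J) = 2030 / 372.30 = 5.453 mol
n(Z) = 709 / 372.30 = 1.904 mol
n(Q) via (i) = (3/1)×5.453 = 16.36 mol
n(Q) via (ii) = (3/1)×1.904 = 5.712 mol
total n(Q) = 16.36 + 5.712 = 22.07 mol

22.1 mol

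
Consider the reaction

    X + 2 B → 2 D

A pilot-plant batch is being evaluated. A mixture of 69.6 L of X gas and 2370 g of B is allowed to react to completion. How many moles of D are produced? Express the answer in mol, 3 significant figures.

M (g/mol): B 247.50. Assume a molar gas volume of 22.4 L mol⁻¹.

n(X) = 69.60 / 22.4 = 3.107 mol
n(B) = 2370 / 247.50 = 9.576 mol
n/ν for X = 3.107/1 = 3.107
n/ν for B = 9.576/2 = 4.788
Smallest n/ν is X → limiting reagent.
n(D) = (2/1) × 3.107 = 6.214 mol

6.21 mol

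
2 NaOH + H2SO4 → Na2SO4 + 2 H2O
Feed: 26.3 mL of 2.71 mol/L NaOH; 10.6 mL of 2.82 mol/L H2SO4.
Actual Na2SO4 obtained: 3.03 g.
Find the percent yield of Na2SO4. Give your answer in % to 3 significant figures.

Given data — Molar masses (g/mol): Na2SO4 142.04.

71.4 %

n(NaOH) = 2.71 × 26.30/1000 = 0.07127 mol
n(H2SO4) = 2.82 × 10.60/1000 = 0.02989 mol
n/ν → NaOH: 0.03564, H2SO4: 0.02989; H2SO4 is limiting.
theoretical n(Na2SO4) = (1/1) × 0.02989 = 0.02989 mol → 4.246 g
% yield = 3.03 / 4.246 × 100 = 71.36 %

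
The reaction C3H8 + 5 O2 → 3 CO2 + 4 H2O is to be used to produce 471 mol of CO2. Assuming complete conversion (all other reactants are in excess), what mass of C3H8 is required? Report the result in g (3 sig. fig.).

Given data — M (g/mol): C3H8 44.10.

n(CO2) = 471.0 mol
n(C3H8) = (1/3) × 471.0 = 157.0 mol
mass = 157.0 × 44.10 = 6924 g

6920 g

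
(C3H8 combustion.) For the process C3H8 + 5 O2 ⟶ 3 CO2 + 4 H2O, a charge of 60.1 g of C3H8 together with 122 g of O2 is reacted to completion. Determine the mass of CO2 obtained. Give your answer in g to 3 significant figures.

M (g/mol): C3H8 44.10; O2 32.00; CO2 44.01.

101 g

n(C3H8) = 60.10 / 44.10 = 1.363 mol
n(O2) = 122.0 / 32.00 = 3.813 mol
n/ν → C3H8: 1.363, O2: 0.7626; O2 is limiting.
n(CO2) = (3/5) × 3.813 = 2.288 mol
mass = 2.288 × 44.01 = 100.7 g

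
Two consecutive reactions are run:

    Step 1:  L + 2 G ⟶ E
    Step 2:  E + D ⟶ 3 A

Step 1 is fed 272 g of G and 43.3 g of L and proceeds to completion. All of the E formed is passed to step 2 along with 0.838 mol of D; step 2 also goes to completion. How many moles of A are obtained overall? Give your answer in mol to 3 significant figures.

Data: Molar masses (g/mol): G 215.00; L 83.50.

1.56 mol

Step 1:
n(G) = 272.0 / 215.00 = 1.265 mol
n(L) = 43.30 / 83.50 = 0.5186 mol
n/ν for G = 1.265/2 = 0.6325
n/ν for L = 0.5186/1 = 0.5186
Smallest n/ν is L → limiting reagent.
n(E) produced = (1/1) × 0.5186 = 0.5186 mol
Step 2:
n(E) available = 0.5186 mol
n(D) = 0.8380 mol
n/ν for E = 0.5186/1 = 0.5186
n/ν for D = 0.8380/1 = 0.8380
Smallest n/ν is E → limiting reagent.
n(A) = (3/1) × 0.5186 = 1.556 mol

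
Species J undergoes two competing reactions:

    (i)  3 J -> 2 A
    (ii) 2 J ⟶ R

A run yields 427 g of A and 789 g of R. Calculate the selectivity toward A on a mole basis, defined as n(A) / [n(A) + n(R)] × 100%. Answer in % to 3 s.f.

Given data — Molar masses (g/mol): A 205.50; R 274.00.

41.9 %

n(A) = 427 / 205.50 = 2.078 mol
n(R) = 789 / 274.00 = 2.880 mol
selectivity = 2.078/(2.078+2.880) × 100 = 41.91 %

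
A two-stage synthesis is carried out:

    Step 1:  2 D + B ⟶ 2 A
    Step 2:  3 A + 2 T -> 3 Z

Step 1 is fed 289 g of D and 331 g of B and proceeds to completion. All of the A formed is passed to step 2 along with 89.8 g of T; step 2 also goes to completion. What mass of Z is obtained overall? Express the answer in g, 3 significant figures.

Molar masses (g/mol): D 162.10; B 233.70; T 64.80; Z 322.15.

Step 1:
n(D) = 289.0 / 162.10 = 1.783 mol
n(B) = 331.0 / 233.70 = 1.416 mol
n/ν → D: 0.8915, B: 1.416; D is limiting.
n(A) produced = (2/2) × 1.783 = 1.783 mol
Step 2:
n(A) available = 1.783 mol
n(T) = 89.80 / 64.80 = 1.386 mol
n/ν → A: 0.5943, T: 0.6930; A is limiting.
n(Z) = (3/3) × 1.783 = 1.783 mol
mass = 1.783 × 322.15 = 574.4 g

574 g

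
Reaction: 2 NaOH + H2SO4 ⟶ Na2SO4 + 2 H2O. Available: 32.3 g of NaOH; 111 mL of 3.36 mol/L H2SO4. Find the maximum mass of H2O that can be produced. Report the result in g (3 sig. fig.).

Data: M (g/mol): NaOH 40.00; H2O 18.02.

n(NaOH) = 32.30 / 40.00 = 0.8075 mol
n(H2SO4) = 3.36 × 111.0/1000 = 0.3730 mol
n/ν → NaOH: 0.4038, H2SO4: 0.3730; H2SO4 is limiting.
n(H2O) = (2/1) × 0.3730 = 0.7460 mol
mass = 0.7460 × 18.02 = 13.44 g

13.4 g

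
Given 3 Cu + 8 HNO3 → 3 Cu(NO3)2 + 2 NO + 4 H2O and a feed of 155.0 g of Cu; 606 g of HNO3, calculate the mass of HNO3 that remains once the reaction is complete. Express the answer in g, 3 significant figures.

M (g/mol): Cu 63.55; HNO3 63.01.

n(Cu) = 155.0 / 63.55 = 2.439 mol
n(HNO3) = 606.0 / 63.01 = 9.618 mol
n/ν → Cu: 0.8130, HNO3: 1.202; Cu is limiting.
HNO3 consumed = (8/3) × 2.439 = 6.504 mol
HNO3 remaining = 9.618 − 6.504 = 3.114 mol
mass = 3.114 × 63.01 = 196.2 g

196 g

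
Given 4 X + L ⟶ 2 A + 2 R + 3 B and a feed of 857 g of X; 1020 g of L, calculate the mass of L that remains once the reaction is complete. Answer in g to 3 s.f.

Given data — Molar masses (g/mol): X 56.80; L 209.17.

n(X) = 857.0 / 56.80 = 15.09 mol
n(L) = 1020 / 209.17 = 4.876 mol
n/ν for X = 15.09/4 = 3.773
n/ν for L = 4.876/1 = 4.876
Smallest n/ν is X → limiting reagent.
L consumed = (1/4) × 15.09 = 3.773 mol
L remaining = 4.876 − 3.773 = 1.103 mol
mass = 1.103 × 209.17 = 230.7 g

231 g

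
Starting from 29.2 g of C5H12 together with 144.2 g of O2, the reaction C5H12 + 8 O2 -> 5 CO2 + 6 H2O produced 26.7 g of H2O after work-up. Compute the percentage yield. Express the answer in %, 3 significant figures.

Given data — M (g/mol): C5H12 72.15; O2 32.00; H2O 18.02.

61.0 %

n(C5H12) = 29.20 / 72.15 = 0.4047 mol
n(O2) = 144.2 / 32.00 = 4.506 mol
n/ν for C5H12 = 0.4047/1 = 0.4047
n/ν for O2 = 4.506/8 = 0.5633
Smallest n/ν is C5H12 → limiting reagent.
theoretical n(H2O) = (6/1) × 0.4047 = 2.428 mol → 43.75 g
% yield = 26.7 / 43.75 × 100 = 61.03 %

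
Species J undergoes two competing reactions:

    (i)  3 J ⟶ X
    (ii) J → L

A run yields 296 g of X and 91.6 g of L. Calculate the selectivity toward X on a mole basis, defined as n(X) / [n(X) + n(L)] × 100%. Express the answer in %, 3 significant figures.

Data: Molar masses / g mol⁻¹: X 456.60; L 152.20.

51.9 %

n(X) = 296 / 456.60 = 0.6483 mol
n(L) = 91.6 / 152.20 = 0.6018 mol
selectivity = 0.6483/(0.6483+0.6018) × 100 = 51.86 %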